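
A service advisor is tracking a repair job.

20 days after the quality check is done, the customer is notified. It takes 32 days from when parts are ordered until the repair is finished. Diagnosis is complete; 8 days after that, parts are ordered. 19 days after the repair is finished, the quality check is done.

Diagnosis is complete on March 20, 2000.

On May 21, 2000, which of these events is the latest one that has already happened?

Diagnosis is complete: Mar 20, 2000.
Parts are ordered: Mar 20, 2000 + 8 days = Mar 28, 2000.
The repair is finished: Mar 28, 2000 + 32 days = Apr 29, 2000.
The quality check is done: Apr 29, 2000 + 19 days = May 18, 2000.
The customer is notified: May 18, 2000 + 20 days = Jun 7, 2000.
May 21, 2000 falls between when the quality check is done (May 18, 2000) and when the customer is notified (Jun 7, 2000).

The quality check is done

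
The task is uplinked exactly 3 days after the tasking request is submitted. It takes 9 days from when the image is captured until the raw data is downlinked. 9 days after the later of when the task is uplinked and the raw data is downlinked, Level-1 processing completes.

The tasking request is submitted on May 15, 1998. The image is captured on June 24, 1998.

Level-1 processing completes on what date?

The tasking request is submitted: May 15, 1998.
The task is uplinked: May 15, 1998 + 3 days = May 18, 1998.
The image is captured: Jun 24, 1998.
The raw data is downlinked: Jun 24, 1998 + 9 days = Jul 3, 1998.
Both prerequisites met — the task is uplinked (May 18, 1998), the raw data is downlinked (Jul 3, 1998); the later is Jul 3, 1998.
Level-1 processing completes: Jul 3, 1998 + 9 days = Jul 12, 1998.

July 12, 1998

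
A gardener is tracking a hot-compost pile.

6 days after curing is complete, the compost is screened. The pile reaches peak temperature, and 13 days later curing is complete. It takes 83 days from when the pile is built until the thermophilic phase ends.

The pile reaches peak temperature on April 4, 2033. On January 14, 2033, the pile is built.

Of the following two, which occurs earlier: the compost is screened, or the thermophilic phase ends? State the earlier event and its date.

The pile reaches peak temperature: Apr 4, 2033.
Curing is complete: Apr 4, 2033 + 13 days = Apr 17, 2033.
The compost is screened: Apr 17, 2033 + 6 days = Apr 23, 2033.
The pile is built: Jan 14, 2033.
The thermophilic phase ends: Jan 14, 2033 + 83 days = Apr 7, 2033.
Comparing: the compost is screened on Apr 23, 2033 vs the thermophilic phase ends on Apr 7, 2033. Earlier: the thermophilic phase ends.

The thermophilic phase ends — April 7, 2033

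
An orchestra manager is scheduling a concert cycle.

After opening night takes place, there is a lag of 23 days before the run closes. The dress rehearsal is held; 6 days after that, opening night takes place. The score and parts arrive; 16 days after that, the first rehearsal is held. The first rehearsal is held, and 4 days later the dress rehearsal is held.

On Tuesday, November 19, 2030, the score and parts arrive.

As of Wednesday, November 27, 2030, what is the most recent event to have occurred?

The score and parts arrive

The score and parts arrive: Nov 19, 2030.
The first rehearsal is held: Nov 19, 2030 + 16 days = Dec 5, 2030.
The dress rehearsal is held: Dec 5, 2030 + 4 days = Dec 9, 2030.
Opening night takes place: Dec 9, 2030 + 6 days = Dec 15, 2030.
The run closes: Dec 15, 2030 + 23 days = Jan 7, 2031.
Nov 27, 2030 falls between when the score and parts arrive (Nov 19, 2030) and when the first rehearsal is held (Dec 5, 2030).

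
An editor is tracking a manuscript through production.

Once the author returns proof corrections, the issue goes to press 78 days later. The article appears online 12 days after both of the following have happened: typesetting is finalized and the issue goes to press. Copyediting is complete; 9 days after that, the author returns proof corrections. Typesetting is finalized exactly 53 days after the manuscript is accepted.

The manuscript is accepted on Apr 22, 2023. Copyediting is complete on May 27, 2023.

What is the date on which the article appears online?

Sep 3, 2023

The manuscript is accepted: Apr 22, 2023.
Typesetting is finalized: Apr 22, 2023 + 53 days = Jun 14, 2023.
Copyediting is complete: May 27, 2023.
The author returns proof corrections: May 27, 2023 + 9 days = Jun 5, 2023.
The issue goes to press: Jun 5, 2023 + 78 days = Aug 22, 2023.
Both prerequisites met — typesetting is finalized (Jun 14, 2023), the issue goes to press (Aug 22, 2023); the later is Aug 22, 2023.
The article appears online: Aug 22, 2023 + 12 days = Sep 3, 2023.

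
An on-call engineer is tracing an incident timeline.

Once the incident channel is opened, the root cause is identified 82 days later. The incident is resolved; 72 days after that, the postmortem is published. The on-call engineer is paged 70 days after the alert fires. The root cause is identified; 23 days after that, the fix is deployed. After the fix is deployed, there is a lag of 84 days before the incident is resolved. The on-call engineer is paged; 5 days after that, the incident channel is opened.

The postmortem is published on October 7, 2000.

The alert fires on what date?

November 6, 1999

The postmortem is published: Oct 7, 2000.
The incident is resolved: Oct 7, 2000 − 72 days = Jul 27, 2000.
The fix is deployed: Jul 27, 2000 − 84 days = May 4, 2000.
The root cause is identified: May 4, 2000 − 23 days = Apr 11, 2000.
The incident channel is opened: Apr 11, 2000 − 82 days = Jan 20, 2000.
The on-call engineer is paged: Jan 20, 2000 − 5 days = Jan 15, 2000.
The alert fires: Jan 15, 2000 − 70 days = Nov 6, 1999.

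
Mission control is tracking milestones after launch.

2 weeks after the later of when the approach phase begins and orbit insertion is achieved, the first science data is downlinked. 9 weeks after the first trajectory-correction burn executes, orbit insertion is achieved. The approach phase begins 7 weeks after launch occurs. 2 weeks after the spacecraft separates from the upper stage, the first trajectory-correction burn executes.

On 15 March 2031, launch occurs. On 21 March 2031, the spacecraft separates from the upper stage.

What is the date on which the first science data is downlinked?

Launch occurs: Mar 15, 2031.
The approach phase begins: Mar 15, 2031 + 7 weeks = May 3, 2031.
The spacecraft separates from the upper stage: Mar 21, 2031.
The first trajectory-correction burn executes: Mar 21, 2031 + 2 weeks = Apr 4, 2031.
Orbit insertion is achieved: Apr 4, 2031 + 9 weeks = Jun 6, 2031.
Both prerequisites met — the approach phase begins (May 3, 2031), orbit insertion is achieved (Jun 6, 2031); the later is Jun 6, 2031.
The first science data is downlinked: Jun 6, 2031 + 2 weeks = Jun 20, 2031.

20 June 2031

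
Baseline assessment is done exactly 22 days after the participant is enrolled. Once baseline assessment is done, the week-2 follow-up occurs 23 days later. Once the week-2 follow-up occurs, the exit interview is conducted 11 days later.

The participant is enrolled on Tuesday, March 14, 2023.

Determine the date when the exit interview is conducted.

Tuesday, May 9, 2023

The participant is enrolled: Mar 14, 2023.
Baseline assessment is done: Mar 14, 2023 + 22 days = Apr 5, 2023.
The week-2 follow-up occurs: Apr 5, 2023 + 23 days = Apr 28, 2023.
The exit interview is conducted: Apr 28, 2023 + 11 days = May 9, 2023.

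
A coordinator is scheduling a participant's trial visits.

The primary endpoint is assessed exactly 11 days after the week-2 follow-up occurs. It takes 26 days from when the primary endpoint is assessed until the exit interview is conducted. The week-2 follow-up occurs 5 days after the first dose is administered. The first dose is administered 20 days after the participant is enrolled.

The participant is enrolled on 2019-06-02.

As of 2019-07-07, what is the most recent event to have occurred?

The participant is enrolled: Jun 2, 2019.
The first dose is administered: Jun 2, 2019 + 20 days = Jun 22, 2019.
The week-2 follow-up occurs: Jun 22, 2019 + 5 days = Jun 27, 2019.
The primary endpoint is assessed: Jun 27, 2019 + 11 days = Jul 8, 2019.
The exit interview is conducted: Jul 8, 2019 + 26 days = Aug 3, 2019.
Jul 7, 2019 falls between when the week-2 follow-up occurs (Jun 27, 2019) and when the primary endpoint is assessed (Jul 8, 2019).

The week-2 follow-up occurs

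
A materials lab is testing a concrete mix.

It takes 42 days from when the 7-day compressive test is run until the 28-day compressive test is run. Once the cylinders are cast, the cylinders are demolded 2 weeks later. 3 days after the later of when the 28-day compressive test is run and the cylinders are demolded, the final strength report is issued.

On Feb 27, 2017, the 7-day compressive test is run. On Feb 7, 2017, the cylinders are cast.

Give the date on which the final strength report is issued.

Apr 13, 2017

The 7-day compressive test is run: Feb 27, 2017.
The 28-day compressive test is run: Feb 27, 2017 + 42 days = Apr 10, 2017.
The cylinders are cast: Feb 7, 2017.
The cylinders are demolded: Feb 7, 2017 + 2 weeks = Feb 21, 2017.
Both prerequisites met — the 28-day compressive test is run (Apr 10, 2017), the cylinders are demolded (Feb 21, 2017); the later is Apr 10, 2017.
The final strength report is issued: Apr 10, 2017 + 3 days = Apr 13, 2017.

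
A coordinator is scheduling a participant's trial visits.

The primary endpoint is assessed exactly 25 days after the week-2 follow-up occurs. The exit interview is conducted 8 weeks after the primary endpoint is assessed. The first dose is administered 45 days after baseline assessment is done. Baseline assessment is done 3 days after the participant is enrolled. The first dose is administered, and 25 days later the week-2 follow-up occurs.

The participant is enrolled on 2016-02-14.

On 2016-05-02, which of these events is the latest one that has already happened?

The week-2 follow-up occurs

The participant is enrolled: Feb 14, 2016.
Baseline assessment is done: Feb 14, 2016 + 3 days = Feb 17, 2016.
The first dose is administered: Feb 17, 2016 + 45 days = Apr 2, 2016.
The week-2 follow-up occurs: Apr 2, 2016 + 25 days = Apr 27, 2016.
The primary endpoint is assessed: Apr 27, 2016 + 25 days = May 22, 2016.
The exit interview is conducted: May 22, 2016 + 8 weeks = Jul 17, 2016.
May 2, 2016 falls between when the week-2 follow-up occurs (Apr 27, 2016) and when the primary endpoint is assessed (May 22, 2016).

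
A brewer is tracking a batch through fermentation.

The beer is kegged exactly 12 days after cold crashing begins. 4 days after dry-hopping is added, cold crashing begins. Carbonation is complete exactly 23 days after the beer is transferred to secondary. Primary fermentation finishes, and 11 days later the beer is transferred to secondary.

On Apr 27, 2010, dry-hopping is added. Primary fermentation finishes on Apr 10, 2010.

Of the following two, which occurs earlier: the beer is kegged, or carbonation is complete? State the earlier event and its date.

The beer is kegged — May 13, 2010

Dry-hopping is added: Apr 27, 2010.
Cold crashing begins: Apr 27, 2010 + 4 days = May 1, 2010.
The beer is kegged: May 1, 2010 + 12 days = May 13, 2010.
Primary fermentation finishes: Apr 10, 2010.
The beer is transferred to secondary: Apr 10, 2010 + 11 days = Apr 21, 2010.
Carbonation is complete: Apr 21, 2010 + 23 days = May 14, 2010.
Comparing: the beer is kegged on May 13, 2010 vs carbonation is complete on May 14, 2010. Earlier: the beer is kegged.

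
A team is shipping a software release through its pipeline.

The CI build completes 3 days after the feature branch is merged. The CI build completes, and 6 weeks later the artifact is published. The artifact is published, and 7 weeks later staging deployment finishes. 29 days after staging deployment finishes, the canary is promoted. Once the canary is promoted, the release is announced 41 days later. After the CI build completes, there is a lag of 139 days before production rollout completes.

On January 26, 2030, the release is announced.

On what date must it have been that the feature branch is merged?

August 15, 2029

The release is announced: Jan 26, 2030.
The canary is promoted: Jan 26, 2030 − 41 days = Dec 16, 2029.
Staging deployment finishes: Dec 16, 2029 − 29 days = Nov 17, 2029.
The artifact is published: Nov 17, 2029 − 7 weeks = Sep 29, 2029.
The CI build completes: Sep 29, 2029 − 6 weeks = Aug 18, 2029.
The feature branch is merged: Aug 18, 2029 − 3 days = Aug 15, 2029.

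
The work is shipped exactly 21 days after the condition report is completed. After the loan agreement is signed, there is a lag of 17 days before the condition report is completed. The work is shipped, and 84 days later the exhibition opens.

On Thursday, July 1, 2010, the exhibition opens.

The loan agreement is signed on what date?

The exhibition opens: Jul 1, 2010.
The work is shipped: Jul 1, 2010 − 84 days = Apr 8, 2010.
The condition report is completed: Apr 8, 2010 − 21 days = Mar 18, 2010.
The loan agreement is signed: Mar 18, 2010 − 17 days = Mar 1, 2010.

Monday, March 1, 2010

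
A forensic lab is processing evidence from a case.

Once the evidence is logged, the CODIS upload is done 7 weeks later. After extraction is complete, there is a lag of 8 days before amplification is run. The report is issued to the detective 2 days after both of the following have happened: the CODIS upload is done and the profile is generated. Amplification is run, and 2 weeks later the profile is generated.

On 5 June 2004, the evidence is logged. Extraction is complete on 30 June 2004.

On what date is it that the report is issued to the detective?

26 July 2004

The evidence is logged: Jun 5, 2004.
The CODIS upload is done: Jun 5, 2004 + 7 weeks = Jul 24, 2004.
Extraction is complete: Jun 30, 2004.
Amplification is run: Jun 30, 2004 + 8 days = Jul 8, 2004.
The profile is generated: Jul 8, 2004 + 2 weeks = Jul 22, 2004.
Both prerequisites met — the CODIS upload is done (Jul 24, 2004), the profile is generated (Jul 22, 2004); the later is Jul 24, 2004.
The report is issued to the detective: Jul 24, 2004 + 2 days = Jul 26, 2004.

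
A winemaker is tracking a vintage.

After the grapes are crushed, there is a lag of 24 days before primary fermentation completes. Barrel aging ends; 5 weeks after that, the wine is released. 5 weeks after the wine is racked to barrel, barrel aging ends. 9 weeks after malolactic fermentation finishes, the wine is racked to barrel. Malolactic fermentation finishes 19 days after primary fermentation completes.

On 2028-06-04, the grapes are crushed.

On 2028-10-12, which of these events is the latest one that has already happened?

The grapes are crushed: Jun 4, 2028.
Primary fermentation completes: Jun 4, 2028 + 24 days = Jun 28, 2028.
Malolactic fermentation finishes: Jun 28, 2028 + 19 days = Jul 17, 2028.
The wine is racked to barrel: Jul 17, 2028 + 9 weeks = Sep 18, 2028.
Barrel aging ends: Sep 18, 2028 + 5 weeks = Oct 23, 2028.
The wine is released: Oct 23, 2028 + 5 weeks = Nov 27, 2028.
Oct 12, 2028 falls between when the wine is racked to barrel (Sep 18, 2028) and when barrel aging ends (Oct 23, 2028).

The wine is racked to barrel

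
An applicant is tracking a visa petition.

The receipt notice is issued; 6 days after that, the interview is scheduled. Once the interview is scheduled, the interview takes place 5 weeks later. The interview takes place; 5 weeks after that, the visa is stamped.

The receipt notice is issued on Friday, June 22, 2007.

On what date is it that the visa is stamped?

Thursday, September 6, 2007

The receipt notice is issued: Jun 22, 2007.
The interview is scheduled: Jun 22, 2007 + 6 days = Jun 28, 2007.
The interview takes place: Jun 28, 2007 + 5 weeks = Aug 2, 2007.
The visa is stamped: Aug 2, 2007 + 5 weeks = Sep 6, 2007.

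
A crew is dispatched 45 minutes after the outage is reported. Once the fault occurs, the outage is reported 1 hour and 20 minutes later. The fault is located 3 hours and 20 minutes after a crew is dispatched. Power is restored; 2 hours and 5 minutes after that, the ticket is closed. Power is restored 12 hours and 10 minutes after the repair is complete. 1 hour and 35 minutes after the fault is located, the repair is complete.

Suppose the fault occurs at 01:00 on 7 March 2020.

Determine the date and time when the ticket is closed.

22:15 on 7 March 2020

The fault occurs: 01:00 Mar 7, 2020.
The outage is reported: 01:00 Mar 7, 2020 + 1h20m = 02:20 Mar 7, 2020.
A crew is dispatched: 02:20 Mar 7, 2020 + 45m = 03:05 Mar 7, 2020.
The fault is located: 03:05 Mar 7, 2020 + 3h20m = 06:25 Mar 7, 2020.
The repair is complete: 06:25 Mar 7, 2020 + 1h35m = 08:00 Mar 7, 2020.
Power is restored: 08:00 Mar 7, 2020 + 12h10m = 20:10 Mar 7, 2020.
The ticket is closed: 20:10 Mar 7, 2020 + 2h05m = 22:15 Mar 7, 2020.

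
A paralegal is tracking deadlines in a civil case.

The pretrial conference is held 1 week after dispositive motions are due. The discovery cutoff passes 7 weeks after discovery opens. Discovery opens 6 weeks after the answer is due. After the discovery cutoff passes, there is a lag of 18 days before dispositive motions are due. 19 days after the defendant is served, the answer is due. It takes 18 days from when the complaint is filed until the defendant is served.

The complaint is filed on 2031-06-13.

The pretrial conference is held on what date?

The complaint is filed: Jun 13, 2031.
The defendant is served: Jun 13, 2031 + 18 days = Jul 1, 2031.
The answer is due: Jul 1, 2031 + 19 days = Jul 20, 2031.
Discovery opens: Jul 20, 2031 + 6 weeks = Aug 31, 2031.
The discovery cutoff passes: Aug 31, 2031 + 7 weeks = Oct 19, 2031.
Dispositive motions are due: Oct 19, 2031 + 18 days = Nov 6, 2031.
The pretrial conference is held: Nov 6, 2031 + 1 week = Nov 13, 2031.

2031-11-13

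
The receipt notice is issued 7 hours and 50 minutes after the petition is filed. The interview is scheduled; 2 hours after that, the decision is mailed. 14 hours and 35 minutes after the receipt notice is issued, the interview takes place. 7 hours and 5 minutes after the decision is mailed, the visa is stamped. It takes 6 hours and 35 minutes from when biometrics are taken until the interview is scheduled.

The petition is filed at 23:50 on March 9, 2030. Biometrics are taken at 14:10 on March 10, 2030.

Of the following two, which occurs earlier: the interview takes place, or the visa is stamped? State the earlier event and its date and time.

The interview takes place — 22:15 on March 10, 2030

The petition is filed: 23:50 Mar 9, 2030.
The receipt notice is issued: 23:50 Mar 9, 2030 + 7h50m = 07:40 Mar 10, 2030.
The interview takes place: 07:40 Mar 10, 2030 + 14h35m = 22:15 Mar 10, 2030.
Biometrics are taken: 14:10 Mar 10, 2030.
The interview is scheduled: 14:10 Mar 10, 2030 + 6h35m = 20:45 Mar 10, 2030.
The decision is mailed: 20:45 Mar 10, 2030 + 2h = 22:45 Mar 10, 2030.
The visa is stamped: 22:45 Mar 10, 2030 + 7h05m = 05:50 Mar 11, 2030.
Comparing: the interview takes place at 22:15 Mar 10, 2030 vs the visa is stamped at 05:50 Mar 11, 2030. Earlier: the interview takes place.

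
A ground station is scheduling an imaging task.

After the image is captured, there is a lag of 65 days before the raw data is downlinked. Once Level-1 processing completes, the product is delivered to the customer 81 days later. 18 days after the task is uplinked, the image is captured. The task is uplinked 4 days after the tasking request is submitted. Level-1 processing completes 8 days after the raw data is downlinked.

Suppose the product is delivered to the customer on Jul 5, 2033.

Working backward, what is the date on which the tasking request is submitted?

Jan 10, 2033

The product is delivered to the customer: Jul 5, 2033.
Level-1 processing completes: Jul 5, 2033 − 81 days = Apr 15, 2033.
The raw data is downlinked: Apr 15, 2033 − 8 days = Apr 7, 2033.
The image is captured: Apr 7, 2033 − 65 days = Feb 1, 2033.
The task is uplinked: Feb 1, 2033 − 18 days = Jan 14, 2033.
The tasking request is submitted: Jan 14, 2033 − 4 days = Jan 10, 2033.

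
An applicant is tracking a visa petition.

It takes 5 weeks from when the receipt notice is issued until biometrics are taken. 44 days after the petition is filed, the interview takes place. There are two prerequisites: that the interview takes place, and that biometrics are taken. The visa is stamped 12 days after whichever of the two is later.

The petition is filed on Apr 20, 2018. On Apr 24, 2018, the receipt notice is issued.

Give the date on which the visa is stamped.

The petition is filed: Apr 20, 2018.
The interview takes place: Apr 20, 2018 + 44 days = Jun 3, 2018.
The receipt notice is issued: Apr 24, 2018.
Biometrics are taken: Apr 24, 2018 + 5 weeks = May 29, 2018.
Both prerequisites met — the interview takes place (Jun 3, 2018), biometrics are taken (May 29, 2018); the later is Jun 3, 2018.
The visa is stamped: Jun 3, 2018 + 12 days = Jun 15, 2018.

Jun 15, 2018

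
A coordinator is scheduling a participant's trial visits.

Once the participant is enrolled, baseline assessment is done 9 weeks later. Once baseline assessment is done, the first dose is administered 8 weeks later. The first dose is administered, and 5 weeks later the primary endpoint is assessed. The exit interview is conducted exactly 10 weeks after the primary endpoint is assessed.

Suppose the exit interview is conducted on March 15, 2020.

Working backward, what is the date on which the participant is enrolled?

The exit interview is conducted: Mar 15, 2020.
The primary endpoint is assessed: Mar 15, 2020 − 10 weeks = Jan 5, 2020.
The first dose is administered: Jan 5, 2020 − 5 weeks = Dec 1, 2019.
Baseline assessment is done: Dec 1, 2019 − 8 weeks = Oct 6, 2019.
The participant is enrolled: Oct 6, 2019 − 9 weeks = Aug 4, 2019.

August 4, 2019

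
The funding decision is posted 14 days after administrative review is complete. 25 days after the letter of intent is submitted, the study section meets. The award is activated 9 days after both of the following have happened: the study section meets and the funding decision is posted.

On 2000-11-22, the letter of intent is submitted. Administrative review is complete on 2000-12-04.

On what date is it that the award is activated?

The letter of intent is submitted: Nov 22, 2000.
The study section meets: Nov 22, 2000 + 25 days = Dec 17, 2000.
Administrative review is complete: Dec 4, 2000.
The funding decision is posted: Dec 4, 2000 + 14 days = Dec 18, 2000.
Both prerequisites met — the study section meets (Dec 17, 2000), the funding decision is posted (Dec 18, 2000); the later is Dec 18, 2000.
The award is activated: Dec 18, 2000 + 9 days = Dec 27, 2000.

2000-12-27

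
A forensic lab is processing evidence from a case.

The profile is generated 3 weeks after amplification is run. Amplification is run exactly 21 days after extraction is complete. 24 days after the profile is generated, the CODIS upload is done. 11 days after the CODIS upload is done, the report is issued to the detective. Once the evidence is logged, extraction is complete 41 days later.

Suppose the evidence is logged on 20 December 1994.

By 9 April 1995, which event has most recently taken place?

The evidence is logged: Dec 20, 1994.
Extraction is complete: Dec 20, 1994 + 41 days = Jan 30, 1995.
Amplification is run: Jan 30, 1995 + 21 days = Feb 20, 1995.
The profile is generated: Feb 20, 1995 + 3 weeks = Mar 13, 1995.
The CODIS upload is done: Mar 13, 1995 + 24 days = Apr 6, 1995.
The report is issued to the detective: Apr 6, 1995 + 11 days = Apr 17, 1995.
Apr 9, 1995 falls between when the CODIS upload is done (Apr 6, 1995) and when the report is issued to the detective (Apr 17, 1995).

The CODIS upload is done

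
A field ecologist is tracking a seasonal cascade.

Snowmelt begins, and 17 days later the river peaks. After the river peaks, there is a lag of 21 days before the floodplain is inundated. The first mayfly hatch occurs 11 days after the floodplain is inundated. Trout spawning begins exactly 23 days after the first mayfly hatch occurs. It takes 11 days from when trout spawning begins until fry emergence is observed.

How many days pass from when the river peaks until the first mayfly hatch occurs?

32 days

Causal path: the river peaks → the floodplain is inundated → the first mayfly hatch occurs.
Total delay along the path: 21 + 11 = 32 days.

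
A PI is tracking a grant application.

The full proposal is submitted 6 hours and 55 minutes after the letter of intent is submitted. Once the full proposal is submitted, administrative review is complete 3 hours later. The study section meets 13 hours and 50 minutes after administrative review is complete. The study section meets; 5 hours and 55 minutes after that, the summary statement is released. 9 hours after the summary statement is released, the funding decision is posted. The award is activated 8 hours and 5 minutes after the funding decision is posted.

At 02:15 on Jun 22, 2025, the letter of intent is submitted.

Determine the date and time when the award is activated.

01:00 on Jun 24, 2025

The letter of intent is submitted: 02:15 Jun 22, 2025.
The full proposal is submitted: 02:15 Jun 22, 2025 + 6h55m = 09:10 Jun 22, 2025.
Administrative review is complete: 09:10 Jun 22, 2025 + 3h = 12:10 Jun 22, 2025.
The study section meets: 12:10 Jun 22, 2025 + 13h50m = 02:00 Jun 23, 2025.
The summary statement is released: 02:00 Jun 23, 2025 + 5h55m = 07:55 Jun 23, 2025.
The funding decision is posted: 07:55 Jun 23, 2025 + 9h = 16:55 Jun 23, 2025.
The award is activated: 16:55 Jun 23, 2025 + 8h05m = 01:00 Jun 24, 2025.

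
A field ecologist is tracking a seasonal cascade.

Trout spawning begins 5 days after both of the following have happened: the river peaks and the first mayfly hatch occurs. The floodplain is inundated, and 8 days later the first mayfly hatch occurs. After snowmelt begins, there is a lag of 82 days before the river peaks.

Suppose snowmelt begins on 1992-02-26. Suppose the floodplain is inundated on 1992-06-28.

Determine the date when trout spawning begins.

1992-07-11

Snowmelt begins: Feb 26, 1992.
The river peaks: Feb 26, 1992 + 82 days = May 18, 1992.
The floodplain is inundated: Jun 28, 1992.
The first mayfly hatch occurs: Jun 28, 1992 + 8 days = Jul 6, 1992.
Both prerequisites met — the river peaks (May 18, 1992), the first mayfly hatch occurs (Jul 6, 1992); the later is Jul 6, 1992.
Trout spawning begins: Jul 6, 1992 + 5 days = Jul 11, 1992.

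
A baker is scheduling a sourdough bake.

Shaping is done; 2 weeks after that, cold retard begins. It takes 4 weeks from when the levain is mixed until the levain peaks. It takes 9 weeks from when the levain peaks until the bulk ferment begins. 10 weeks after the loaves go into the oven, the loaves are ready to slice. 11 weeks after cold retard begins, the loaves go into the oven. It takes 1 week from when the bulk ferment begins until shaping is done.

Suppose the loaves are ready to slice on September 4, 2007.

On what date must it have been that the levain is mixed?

The loaves are ready to slice: Sep 4, 2007.
The loaves go into the oven: Sep 4, 2007 − 10 weeks = Jun 26, 2007.
Cold retard begins: Jun 26, 2007 − 11 weeks = Apr 10, 2007.
Shaping is done: Apr 10, 2007 − 2 weeks = Mar 27, 2007.
The bulk ferment begins: Mar 27, 2007 − 1 week = Mar 20, 2007.
The levain peaks: Mar 20, 2007 − 9 weeks = Jan 16, 2007.
The levain is mixed: Jan 16, 2007 − 4 weeks = Dec 19, 2006.

December 19, 2006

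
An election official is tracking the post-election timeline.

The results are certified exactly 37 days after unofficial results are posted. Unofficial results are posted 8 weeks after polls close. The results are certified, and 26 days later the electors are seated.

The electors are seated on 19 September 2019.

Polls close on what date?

The electors are seated: Sep 19, 2019.
The results are certified: Sep 19, 2019 − 26 days = Aug 24, 2019.
Unofficial results are posted: Aug 24, 2019 − 37 days = Jul 18, 2019.
Polls close: Jul 18, 2019 − 8 weeks = May 23, 2019.

23 May 2019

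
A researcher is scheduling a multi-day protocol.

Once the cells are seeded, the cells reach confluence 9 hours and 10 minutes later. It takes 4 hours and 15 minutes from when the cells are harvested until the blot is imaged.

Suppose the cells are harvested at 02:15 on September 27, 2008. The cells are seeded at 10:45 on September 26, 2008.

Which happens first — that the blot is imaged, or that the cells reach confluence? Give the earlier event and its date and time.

The cells reach confluence — 19:55 on September 26, 2008

The cells are harvested: 02:15 Sep 27, 2008.
The blot is imaged: 02:15 Sep 27, 2008 + 4h15m = 06:30 Sep 27, 2008.
The cells are seeded: 10:45 Sep 26, 2008.
The cells reach confluence: 10:45 Sep 26, 2008 + 9h10m = 19:55 Sep 26, 2008.
Comparing: the blot is imaged at 06:30 Sep 27, 2008 vs the cells reach confluence at 19:55 Sep 26, 2008. Earlier: the cells reach confluence.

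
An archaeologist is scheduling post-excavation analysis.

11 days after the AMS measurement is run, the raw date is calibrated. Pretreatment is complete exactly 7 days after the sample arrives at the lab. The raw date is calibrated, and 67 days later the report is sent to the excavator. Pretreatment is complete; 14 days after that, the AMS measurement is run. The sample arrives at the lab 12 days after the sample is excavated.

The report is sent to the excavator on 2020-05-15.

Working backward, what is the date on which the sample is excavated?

The report is sent to the excavator: May 15, 2020.
The raw date is calibrated: May 15, 2020 − 67 days = Mar 9, 2020.
The AMS measurement is run: Mar 9, 2020 − 11 days = Feb 27, 2020.
Pretreatment is complete: Feb 27, 2020 − 14 days = Feb 13, 2020.
The sample arrives at the lab: Feb 13, 2020 − 7 days = Feb 6, 2020.
The sample is excavated: Feb 6, 2020 − 12 days = Jan 25, 2020.

2020-01-25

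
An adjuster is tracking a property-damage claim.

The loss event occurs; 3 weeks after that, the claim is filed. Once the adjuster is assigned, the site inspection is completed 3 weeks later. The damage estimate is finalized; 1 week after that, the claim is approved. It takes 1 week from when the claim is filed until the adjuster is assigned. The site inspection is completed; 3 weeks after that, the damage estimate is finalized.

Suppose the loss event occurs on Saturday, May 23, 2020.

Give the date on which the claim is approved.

The loss event occurs: May 23, 2020.
The claim is filed: May 23, 2020 + 3 weeks = Jun 13, 2020.
The adjuster is assigned: Jun 13, 2020 + 1 week = Jun 20, 2020.
The site inspection is completed: Jun 20, 2020 + 3 weeks = Jul 11, 2020.
The damage estimate is finalized: Jul 11, 2020 + 3 weeks = Aug 1, 2020.
The claim is approved: Aug 1, 2020 + 1 week = Aug 8, 2020.

Saturday, August 8, 2020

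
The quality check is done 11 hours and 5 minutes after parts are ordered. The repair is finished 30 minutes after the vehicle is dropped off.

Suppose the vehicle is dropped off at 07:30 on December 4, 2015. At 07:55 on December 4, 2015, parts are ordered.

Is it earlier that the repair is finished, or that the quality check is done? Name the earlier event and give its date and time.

The vehicle is dropped off: 07:30 Dec 4, 2015.
The repair is finished: 07:30 Dec 4, 2015 + 30m = 08:00 Dec 4, 2015.
Parts are ordered: 07:55 Dec 4, 2015.
The quality check is done: 07:55 Dec 4, 2015 + 11h05m = 19:00 Dec 4, 2015.
Comparing: the repair is finished at 08:00 Dec 4, 2015 vs the quality check is done at 19:00 Dec 4, 2015. Earlier: the repair is finished.

The repair is finished — 08:00 on December 4, 2015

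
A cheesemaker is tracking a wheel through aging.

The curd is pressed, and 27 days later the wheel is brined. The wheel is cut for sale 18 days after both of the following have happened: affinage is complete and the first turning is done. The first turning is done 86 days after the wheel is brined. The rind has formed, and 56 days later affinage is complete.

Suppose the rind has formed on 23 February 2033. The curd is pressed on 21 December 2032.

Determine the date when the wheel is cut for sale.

8 May 2033

The rind has formed: Feb 23, 2033.
Affinage is complete: Feb 23, 2033 + 56 days = Apr 20, 2033.
The curd is pressed: Dec 21, 2032.
The wheel is brined: Dec 21, 2032 + 27 days = Jan 17, 2033.
The first turning is done: Jan 17, 2033 + 86 days = Apr 13, 2033.
Both prerequisites met — affinage is complete (Apr 20, 2033), the first turning is done (Apr 13, 2033); the later is Apr 20, 2033.
The wheel is cut for sale: Apr 20, 2033 + 18 days = May 8, 2033.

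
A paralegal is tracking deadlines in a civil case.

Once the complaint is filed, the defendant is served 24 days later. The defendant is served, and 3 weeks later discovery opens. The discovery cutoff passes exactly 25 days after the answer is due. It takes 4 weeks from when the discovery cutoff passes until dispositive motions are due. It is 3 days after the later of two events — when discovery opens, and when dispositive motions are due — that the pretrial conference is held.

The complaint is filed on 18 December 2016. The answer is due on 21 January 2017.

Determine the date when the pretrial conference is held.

The complaint is filed: Dec 18, 2016.
The defendant is served: Dec 18, 2016 + 24 days = Jan 11, 2017.
Discovery opens: Jan 11, 2017 + 3 weeks = Feb 1, 2017.
The answer is due: Jan 21, 2017.
The discovery cutoff passes: Jan 21, 2017 + 25 days = Feb 15, 2017.
Dispositive motions are due: Feb 15, 2017 + 4 weeks = Mar 15, 2017.
Both prerequisites met — discovery opens (Feb 1, 2017), dispositive motions are due (Mar 15, 2017); the later is Mar 15, 2017.
The pretrial conference is held: Mar 15, 2017 + 3 days = Mar 18, 2017.

18 March 2017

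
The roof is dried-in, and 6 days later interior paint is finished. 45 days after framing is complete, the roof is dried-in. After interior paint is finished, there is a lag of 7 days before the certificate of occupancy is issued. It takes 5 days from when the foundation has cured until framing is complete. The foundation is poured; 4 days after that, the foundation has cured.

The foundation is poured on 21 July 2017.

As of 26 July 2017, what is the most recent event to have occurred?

The foundation has cured

The foundation is poured: Jul 21, 2017.
The foundation has cured: Jul 21, 2017 + 4 days = Jul 25, 2017.
Framing is complete: Jul 25, 2017 + 5 days = Jul 30, 2017.
The roof is dried-in: Jul 30, 2017 + 45 days = Sep 13, 2017.
Interior paint is finished: Sep 13, 2017 + 6 days = Sep 19, 2017.
The certificate of occupancy is issued: Sep 19, 2017 + 7 days = Sep 26, 2017.
Jul 26, 2017 falls between when the foundation has cured (Jul 25, 2017) and when framing is complete (Jul 30, 2017).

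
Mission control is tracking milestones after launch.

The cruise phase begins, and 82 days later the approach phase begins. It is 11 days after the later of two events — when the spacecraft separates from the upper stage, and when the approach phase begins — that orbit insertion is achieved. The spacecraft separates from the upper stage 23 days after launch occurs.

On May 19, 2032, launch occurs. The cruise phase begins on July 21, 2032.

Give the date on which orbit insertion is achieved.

Launch occurs: May 19, 2032.
The spacecraft separates from the upper stage: May 19, 2032 + 23 days = Jun 11, 2032.
The cruise phase begins: Jul 21, 2032.
The approach phase begins: Jul 21, 2032 + 82 days = Oct 11, 2032.
Both prerequisites met — the spacecraft separates from the upper stage (Jun 11, 2032), the approach phase begins (Oct 11, 2032); the later is Oct 11, 2032.
Orbit insertion is achieved: Oct 11, 2032 + 11 days = Oct 22, 2032.

October 22, 2032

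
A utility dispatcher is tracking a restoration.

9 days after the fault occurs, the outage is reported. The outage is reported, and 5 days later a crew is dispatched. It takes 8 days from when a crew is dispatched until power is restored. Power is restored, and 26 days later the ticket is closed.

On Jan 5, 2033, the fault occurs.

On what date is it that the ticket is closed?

The fault occurs: Jan 5, 2033.
The outage is reported: Jan 5, 2033 + 9 days = Jan 14, 2033.
A crew is dispatched: Jan 14, 2033 + 5 days = Jan 19, 2033.
Power is restored: Jan 19, 2033 + 8 days = Jan 27, 2033.
The ticket is closed: Jan 27, 2033 + 26 days = Feb 22, 2033.

Feb 22, 2033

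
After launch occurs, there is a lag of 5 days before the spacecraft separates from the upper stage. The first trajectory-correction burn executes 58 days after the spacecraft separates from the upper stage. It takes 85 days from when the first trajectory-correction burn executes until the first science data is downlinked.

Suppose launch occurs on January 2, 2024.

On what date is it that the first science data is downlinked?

Launch occurs: Jan 2, 2024.
The spacecraft separates from the upper stage: Jan 2, 2024 + 5 days = Jan 7, 2024.
The first trajectory-correction burn executes: Jan 7, 2024 + 58 days = Mar 5, 2024.
The first science data is downlinked: Mar 5, 2024 + 85 days = May 29, 2024.

May 29, 2024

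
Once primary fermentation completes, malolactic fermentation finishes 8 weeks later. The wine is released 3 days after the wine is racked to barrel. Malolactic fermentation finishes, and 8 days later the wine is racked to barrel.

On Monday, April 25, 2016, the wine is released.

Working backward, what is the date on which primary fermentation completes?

The wine is released: Apr 25, 2016.
The wine is racked to barrel: Apr 25, 2016 − 3 days = Apr 22, 2016.
Malolactic fermentation finishes: Apr 22, 2016 − 8 days = Apr 14, 2016.
Primary fermentation completes: Apr 14, 2016 − 8 weeks = Feb 18, 2016.

Thursday, February 18, 2016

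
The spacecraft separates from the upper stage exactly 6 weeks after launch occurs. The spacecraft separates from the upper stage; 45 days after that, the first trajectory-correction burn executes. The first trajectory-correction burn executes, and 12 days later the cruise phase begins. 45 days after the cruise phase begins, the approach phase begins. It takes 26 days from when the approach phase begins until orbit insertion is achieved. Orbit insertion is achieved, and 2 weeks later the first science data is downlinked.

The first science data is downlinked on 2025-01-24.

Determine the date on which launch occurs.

The first science data is downlinked: Jan 24, 2025.
Orbit insertion is achieved: Jan 24, 2025 − 2 weeks = Jan 10, 2025.
The approach phase begins: Jan 10, 2025 − 26 days = Dec 15, 2024.
The cruise phase begins: Dec 15, 2024 − 45 days = Oct 31, 2024.
The first trajectory-correction burn executes: Oct 31, 2024 − 12 days = Oct 19, 2024.
The spacecraft separates from the upper stage: Oct 19, 2024 − 45 days = Sep 4, 2024.
Launch occurs: Sep 4, 2024 − 6 weeks = Jul 24, 2024.

2024-07-24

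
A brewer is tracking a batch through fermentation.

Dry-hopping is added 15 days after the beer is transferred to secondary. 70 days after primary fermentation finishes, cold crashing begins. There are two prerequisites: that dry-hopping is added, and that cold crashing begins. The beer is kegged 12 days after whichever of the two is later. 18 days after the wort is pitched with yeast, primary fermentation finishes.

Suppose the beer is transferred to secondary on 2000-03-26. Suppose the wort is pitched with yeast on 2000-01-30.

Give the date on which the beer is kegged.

The beer is transferred to secondary: Mar 26, 2000.
Dry-hopping is added: Mar 26, 2000 + 15 days = Apr 10, 2000.
The wort is pitched with yeast: Jan 30, 2000.
Primary fermentation finishes: Jan 30, 2000 + 18 days = Feb 17, 2000.
Cold crashing begins: Feb 17, 2000 + 70 days = Apr 27, 2000.
Both prerequisites met — dry-hopping is added (Apr 10, 2000), cold crashing begins (Apr 27, 2000); the later is Apr 27, 2000.
The beer is kegged: Apr 27, 2000 + 12 days = May 9, 2000.

2000-05-09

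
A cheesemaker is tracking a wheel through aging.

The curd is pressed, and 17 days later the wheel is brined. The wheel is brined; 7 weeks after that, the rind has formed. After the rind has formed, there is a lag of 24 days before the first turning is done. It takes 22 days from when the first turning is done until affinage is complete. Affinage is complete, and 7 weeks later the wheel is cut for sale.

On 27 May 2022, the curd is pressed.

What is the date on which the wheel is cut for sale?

4 November 2022

The curd is pressed: May 27, 2022.
The wheel is brined: May 27, 2022 + 17 days = Jun 13, 2022.
The rind has formed: Jun 13, 2022 + 7 weeks = Aug 1, 2022.
The first turning is done: Aug 1, 2022 + 24 days = Aug 25, 2022.
Affinage is complete: Aug 25, 2022 + 22 days = Sep 16, 2022.
The wheel is cut for sale: Sep 16, 2022 + 7 weeks = Nov 4, 2022.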